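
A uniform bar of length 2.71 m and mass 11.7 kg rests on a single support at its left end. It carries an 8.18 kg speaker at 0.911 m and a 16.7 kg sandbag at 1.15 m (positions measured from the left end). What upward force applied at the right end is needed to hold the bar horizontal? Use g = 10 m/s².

F ≈ 157 N

Taking torques about the left end:
Beam weight: 11.7 × 10 = 117 N down at 1.355 m → arm 1.355 m, τ = 117 × 1.355 = 158.5 N·m clockwise.
Speaker: 8.18 × 10 = 81.8 N down at 0.911 m → arm 0.911 m, τ = 81.8 × 0.911 = 74.52 N·m clockwise.
Sandbag: 16.7 × 10 = 167 N down at 1.15 m → arm 1.15 m, τ = 167 × 1.15 = 192 N·m clockwise.
Net moment of the loads = 425 N·m clockwise.
The upward force F acts at the right end, arm 2.71 m, giving F × 2.71 counterclockwise.
Στ = 0 ⇒ F × 2.71 = 425 ⇒ F = 425 / 2.71 = 157 N.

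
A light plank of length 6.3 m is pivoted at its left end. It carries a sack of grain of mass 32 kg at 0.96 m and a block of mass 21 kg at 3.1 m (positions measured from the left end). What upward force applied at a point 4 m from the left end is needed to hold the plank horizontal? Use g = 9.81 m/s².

Sum moments about the left end (the unknown pivot reaction has zero arm there).
Sack of grain: 32 × 9.81 = 313.9 N down at 0.96 m → arm 0.96 m, τ = 313.9 × 0.96 = 301.3 N·m clockwise.
Block: 21 × 9.81 = 206 N down at 3.1 m → arm 3.1 m, τ = 206 × 3.1 = 638.6 N·m clockwise.
Net moment of the loads = 939.9 N·m clockwise.
The upward force F acts at a point 4 m from the left end, arm 4 m, giving F × 4 counterclockwise.
Balancing moments: F × 4 = 939.9, giving F = 939.9 / 4 = 235 N.

F ≈ 235 N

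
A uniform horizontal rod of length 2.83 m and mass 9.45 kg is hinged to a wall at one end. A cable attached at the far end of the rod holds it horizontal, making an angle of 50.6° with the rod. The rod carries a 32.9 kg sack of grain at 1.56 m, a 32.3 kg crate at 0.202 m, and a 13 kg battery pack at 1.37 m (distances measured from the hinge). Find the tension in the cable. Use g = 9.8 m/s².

T ≈ 399 N

About the hinge:
Beam weight: 9.45 × 9.8 = 92.61 N down at 1.415 m → arm 1.415 m, τ = 92.61 × 1.415 = 131 N·m clockwise.
Sack of grain: 32.9 × 9.8 = 322.4 N down at 1.56 m → arm 1.56 m, τ = 322.4 × 1.56 = 502.9 N·m clockwise.
Crate: 32.3 × 9.8 = 316.5 N down at 0.202 m → arm 0.202 m, τ = 316.5 × 0.202 = 63.93 N·m clockwise.
Battery pack: 13 × 9.8 = 127.4 N down at 1.37 m → arm 1.37 m, τ = 127.4 × 1.37 = 174.5 N·m clockwise.
Total clockwise load moment = 872.3 N·m.
The cable tension T acts at 2.83 m; only its component perpendicular to the rod, T sinθ, produces torque. sin 50.6° = 0.7727.
For rotational equilibrium, T × 2.83 × 0.7727 = 872.3, so T = 872.3 / 2.187 = 399 N.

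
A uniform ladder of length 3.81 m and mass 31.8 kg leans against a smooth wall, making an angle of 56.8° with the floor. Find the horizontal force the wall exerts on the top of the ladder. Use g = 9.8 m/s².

N_wall ≈ 102 N

Choose the foot of the ladder as the axis so the floor normal and friction both act there and drop out.
Ladder weight 31.8×9.8 = 311.6 N acts at 1.905 m along the ladder; its horizontal arm is 1.905·cos56.8° = 1.043 m → τ = 325 N·m clockwise.
Wall normal N acts horizontally at the top; its moment arm is the height L sinθ = 3.81·sin56.8° = 3.188 m, counterclockwise.
Balancing moments: N × 3.188 = 325, giving N = 102 N.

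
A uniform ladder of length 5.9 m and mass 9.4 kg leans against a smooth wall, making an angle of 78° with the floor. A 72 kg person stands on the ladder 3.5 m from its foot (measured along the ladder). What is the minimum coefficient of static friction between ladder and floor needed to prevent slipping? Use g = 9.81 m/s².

μ_min ≈ 0.124

Take moments about the foot of the ladder.
Ladder weight 9.4×9.81 = 92.21 N acts at 2.95 m along the ladder; its horizontal arm is 2.95·cos78° = 0.6133 m → τ = 56.55 N·m clockwise.
Person: 72×9.81 = 706.3 N at 3.5 m → arm 0.7277 m → τ = 514 N·m clockwise.
Wall normal N acts horizontally at the top; its moment arm is the height L sinθ = 5.9·sin78° = 5.771 m, counterclockwise.
Setting net torque to zero: N × 5.771 = 570.5 → N = 98.86 N.
ΣFx = 0 ⇒ f = N_wall = 98.86 N. ΣFy = 0 ⇒ N_floor = 798.5 N.
μ_min = f / N_floor = 98.86 / 798.5 = 0.124.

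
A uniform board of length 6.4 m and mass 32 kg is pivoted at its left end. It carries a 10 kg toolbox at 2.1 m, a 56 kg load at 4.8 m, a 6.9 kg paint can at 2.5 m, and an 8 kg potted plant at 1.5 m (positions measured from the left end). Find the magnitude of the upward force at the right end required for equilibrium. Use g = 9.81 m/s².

F ≈ 646 N

Choose the left end as the axis so the unknown pivot reaction has zero arm there.
Beam weight: 32 × 9.81 = 313.9 N down at 3.2 m → arm 3.2 m, τ = 313.9 × 3.2 = 1004 N·m clockwise.
Toolbox: 10 × 9.81 = 98.1 N down at 2.1 m → arm 2.1 m, τ = 98.1 × 2.1 = 206 N·m clockwise.
Load: 56 × 9.81 = 549.4 N down at 4.8 m → arm 4.8 m, τ = 549.4 × 4.8 = 2637 N·m clockwise.
Paint can: 6.9 × 9.81 = 67.69 N down at 2.5 m → arm 2.5 m, τ = 67.69 × 2.5 = 169.2 N·m clockwise.
Potted plant: 8 × 9.81 = 78.48 N down at 1.5 m → arm 1.5 m, τ = 78.48 × 1.5 = 117.7 N·m clockwise.
Net moment of the loads = 4134 N·m clockwise.
The upward force F acts at the right end, arm 6.4 m, giving F × 6.4 counterclockwise.
Στ = 0 ⇒ F × 6.4 = 4134 ⇒ F = 4134 / 6.4 = 646 N.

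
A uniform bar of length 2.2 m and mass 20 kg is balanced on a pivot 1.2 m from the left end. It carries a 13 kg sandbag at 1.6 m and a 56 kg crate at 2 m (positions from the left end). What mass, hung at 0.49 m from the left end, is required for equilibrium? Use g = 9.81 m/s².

About the pivot (at 1.2 m from the left end):
Beam weight: 20 × 9.81 = 196.2 N down at 1.1 m → arm 0.1 m, τ = 196.2 × 0.1 = 19.62 N·m counterclockwise.
Sandbag: 13 × 9.81 = 127.5 N down at 1.6 m → arm 0.4 m, τ = 127.5 × 0.4 = 51 N·m clockwise.
Crate: 56 × 9.81 = 549.4 N down at 2 m → arm 0.8 m, τ = 549.4 × 0.8 = 439.5 N·m clockwise.
Net moment of known loads = 470.9 N·m clockwise.
An unknown mass m at 0.49 m has arm 0.71 m; its moment is m·g·0.71 counterclockwise.
Setting net torque to zero: m × 9.81 × 0.71 = 470.9 → m = 470.9 / (9.81 × 0.71) = 67.6 kg.

m ≈ 67.6 kg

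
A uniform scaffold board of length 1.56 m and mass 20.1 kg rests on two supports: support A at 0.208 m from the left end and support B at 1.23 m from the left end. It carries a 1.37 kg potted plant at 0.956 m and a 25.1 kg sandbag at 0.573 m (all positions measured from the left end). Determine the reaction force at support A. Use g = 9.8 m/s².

R_A ≈ 248 N

Sum moments about support B (its reaction then has zero moment arm).
Beam weight: 20.1 × 9.8 = 197 N down at 0.78 m → arm 0.45 m, τ = 197 × 0.45 = 88.65 N·m counterclockwise.
Potted plant: 1.37 × 9.8 = 13.43 N down at 0.956 m → arm 0.274 m, τ = 13.43 × 0.274 = 3.68 N·m counterclockwise.
Sandbag: 25.1 × 9.8 = 246 N down at 0.573 m → arm 0.657 m, τ = 246 × 0.657 = 161.6 N·m counterclockwise.
Net load moment about support B = 253.9 N·m counterclockwise.
Reaction R at support A is upward at 0.208 m, arm 1.022 m → moment R × 1.022 clockwise.
Setting net torque to zero: R × 1.022 = 253.9 → R = 248 N.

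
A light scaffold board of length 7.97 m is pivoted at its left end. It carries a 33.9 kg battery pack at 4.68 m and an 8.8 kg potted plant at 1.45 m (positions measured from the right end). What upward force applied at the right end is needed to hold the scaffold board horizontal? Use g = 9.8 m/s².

F ≈ 208 N

Take moments about the left end.
Battery pack: 33.9 × 9.8 = 332.2 N down at 4.68 m → arm 3.29 m, τ = 332.2 × 3.29 = 1093 N·m clockwise.
Potted plant: 8.8 × 9.8 = 86.24 N down at 1.45 m → arm 6.52 m, τ = 86.24 × 6.52 = 562.3 N·m clockwise.
Net moment of the loads = 1655 N·m clockwise.
The upward force F acts at the right end, arm 7.97 m, giving F × 7.97 counterclockwise.
Balancing moments: F × 7.97 = 1655, giving F = 1655 / 7.97 = 208 N.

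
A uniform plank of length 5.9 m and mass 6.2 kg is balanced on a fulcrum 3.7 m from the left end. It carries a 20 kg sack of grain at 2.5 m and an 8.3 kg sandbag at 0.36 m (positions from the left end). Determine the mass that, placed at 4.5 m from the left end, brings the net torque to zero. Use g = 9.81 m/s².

Choose the fulcrum (at 3.7 m from the left end) as the axis so the support reaction has zero arm there.
Beam weight: 6.2 × 9.81 = 60.82 N down at 2.95 m → arm 0.75 m, τ = 60.82 × 0.75 = 45.62 N·m counterclockwise.
Sack of grain: 20 × 9.81 = 196.2 N down at 2.5 m → arm 1.2 m, τ = 196.2 × 1.2 = 235.4 N·m counterclockwise.
Sandbag: 8.3 × 9.81 = 81.42 N down at 0.36 m → arm 3.34 m, τ = 81.42 × 3.34 = 271.9 N·m counterclockwise.
Net moment of known loads = 552.9 N·m counterclockwise.
An unknown mass m at 4.5 m has arm 0.8 m; its moment is m·g·0.8 clockwise.
For rotational equilibrium, m × 9.81 × 0.8 = 552.9, so m = 552.9 / (9.81 × 0.8) = 70.5 kg.

m ≈ 70.5 kg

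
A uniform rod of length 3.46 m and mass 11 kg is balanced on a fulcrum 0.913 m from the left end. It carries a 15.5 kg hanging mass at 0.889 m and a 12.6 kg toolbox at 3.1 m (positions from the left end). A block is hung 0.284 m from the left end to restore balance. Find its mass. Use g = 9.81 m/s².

About the fulcrum (at 0.913 m from the left end):
Beam weight: 11 × 9.81 = 107.9 N down at 1.73 m → arm 0.817 m, τ = 107.9 × 0.817 = 88.15 N·m clockwise.
Hanging mass: 15.5 × 9.81 = 152.1 N down at 0.889 m → arm 0.024 m, τ = 152.1 × 0.024 = 3.65 N·m counterclockwise.
Toolbox: 12.6 × 9.81 = 123.6 N down at 3.1 m → arm 2.187 m, τ = 123.6 × 2.187 = 270.3 N·m clockwise.
Net moment of known loads = 354.8 N·m clockwise.
An unknown mass m at 0.284 m has arm 0.629 m; its moment is m·g·0.629 counterclockwise.
Setting net torque to zero: m × 9.81 × 0.629 = 354.8 → m = 354.8 / (9.81 × 0.629) = 57.5 kg.

m ≈ 57.5 kg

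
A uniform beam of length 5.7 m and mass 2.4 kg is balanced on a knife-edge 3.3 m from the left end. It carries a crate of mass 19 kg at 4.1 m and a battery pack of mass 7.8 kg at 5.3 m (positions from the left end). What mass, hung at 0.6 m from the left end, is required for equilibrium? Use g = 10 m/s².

m ≈ 11 kg

Choose the knife-edge (at 3.3 m from the left end) as the axis so the support reaction has zero arm there.
Beam weight: 2.4 × 10 = 24 N down at 2.85 m → arm 0.45 m, τ = 24 × 0.45 = 10.8 N·m counterclockwise.
Crate: 19 × 10 = 190 N down at 4.1 m → arm 0.8 m, τ = 190 × 0.8 = 152 N·m clockwise.
Battery pack: 7.8 × 10 = 78 N down at 5.3 m → arm 2 m, τ = 78 × 2 = 156 N·m clockwise.
Net moment of known loads = 297.2 N·m clockwise.
An unknown mass m at 0.6 m has arm 2.7 m; its moment is m·g·2.7 counterclockwise.
For rotational equilibrium, m × 10 × 2.7 = 297.2, so m = 297.2 / (10 × 2.7) = 11 kg.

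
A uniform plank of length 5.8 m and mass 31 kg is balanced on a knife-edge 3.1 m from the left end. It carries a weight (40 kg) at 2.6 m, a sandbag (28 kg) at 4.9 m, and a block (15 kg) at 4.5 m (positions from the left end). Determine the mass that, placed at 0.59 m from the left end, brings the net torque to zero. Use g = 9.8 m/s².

About the knife-edge (at 3.1 m from the left end):
Beam weight: 31 × 9.8 = 303.8 N down at 2.9 m → arm 0.2 m, τ = 303.8 × 0.2 = 60.76 N·m counterclockwise.
Weight: 40 × 9.8 = 392 N down at 2.6 m → arm 0.5 m, τ = 392 × 0.5 = 196 N·m counterclockwise.
Sandbag: 28 × 9.8 = 274.4 N down at 4.9 m → arm 1.8 m, τ = 274.4 × 1.8 = 493.9 N·m clockwise.
Block: 15 × 9.8 = 147 N down at 4.5 m → arm 1.4 m, τ = 147 × 1.4 = 205.8 N·m clockwise.
Net moment of known loads = 442.9 N·m clockwise.
An unknown mass m at 0.59 m has arm 2.51 m; its moment is m·g·2.51 counterclockwise.
Balancing moments: m × 9.8 × 2.51 = 442.9, giving m = 442.9 / (9.8 × 2.51) = 18 kg.

m ≈ 18 kg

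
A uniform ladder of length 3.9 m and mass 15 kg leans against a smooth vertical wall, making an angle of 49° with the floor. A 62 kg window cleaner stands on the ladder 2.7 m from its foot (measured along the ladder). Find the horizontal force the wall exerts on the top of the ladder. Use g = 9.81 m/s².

N_wall ≈ 430 N

Take moments about the foot of the ladder.
Ladder weight 15×9.81 = 147.2 N acts at 1.95 m along the ladder; its horizontal arm is 1.95·cos49° = 1.279 m → τ = 188.3 N·m clockwise.
Window cleaner: 62×9.81 = 608.2 N at 2.7 m → arm 1.771 m → τ = 1077 N·m clockwise.
Wall normal N acts horizontally at the top; its moment arm is the height L sinθ = 3.9·sin49° = 2.943 m, counterclockwise.
Setting net torque to zero: N × 2.943 = 1265 → N = 430 N.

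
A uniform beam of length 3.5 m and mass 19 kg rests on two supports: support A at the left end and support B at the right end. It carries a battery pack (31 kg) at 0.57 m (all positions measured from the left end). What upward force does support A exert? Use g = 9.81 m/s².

R_A ≈ 348 N

Take moments about support B.
Beam weight: 19 × 9.81 = 186.4 N down at 1.75 m → arm 1.75 m, τ = 186.4 × 1.75 = 326.2 N·m counterclockwise.
Battery pack: 31 × 9.81 = 304.1 N down at 0.57 m → arm 2.93 m, τ = 304.1 × 2.93 = 891 N·m counterclockwise.
Net load moment about support B = 1217 N·m counterclockwise.
Reaction R at support A is upward at 0 m, arm 3.5 m → moment R × 3.5 clockwise.
For rotational equilibrium, R × 3.5 = 1217, so R = 348 N.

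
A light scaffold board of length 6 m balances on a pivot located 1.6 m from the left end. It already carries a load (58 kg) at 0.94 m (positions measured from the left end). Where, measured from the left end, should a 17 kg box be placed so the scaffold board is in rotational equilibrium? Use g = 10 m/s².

x ≈ 3.85 m from the left end

Sum moments about the pivot (at 1.6 m from the left end) (the support reaction has zero arm there).
Load: 58 × 10 = 580 N down at 0.94 m → arm 0.66 m, τ = 580 × 0.66 = 382.8 N·m counterclockwise.
Net moment of existing loads = 382.8 N·m counterclockwise.
The box weighs 17 × 10 = 170 N and must supply an equal clockwise moment, so its lever arm about the pivot is 382.8 / 170 = 2.25 m.
That puts it at 1.6 + 2.25 = 3.85 m from the left end.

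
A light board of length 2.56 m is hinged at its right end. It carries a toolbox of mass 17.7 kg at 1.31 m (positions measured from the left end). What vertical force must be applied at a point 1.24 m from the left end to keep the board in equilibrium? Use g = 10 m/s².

Sum moments about the right end (the unknown pivot reaction has zero arm there).
Toolbox: 17.7 × 10 = 177 N down at 1.31 m → arm 1.25 m, τ = 177 × 1.25 = 221.2 N·m counterclockwise.
Net moment of the loads = 221.2 N·m counterclockwise.
The upward force F acts at a point 1.24 m from the left end, arm 1.32 m, giving F × 1.32 clockwise.
Balancing moments: F × 1.32 = 221.2, giving F = 221.2 / 1.32 = 168 N.

F ≈ 168 N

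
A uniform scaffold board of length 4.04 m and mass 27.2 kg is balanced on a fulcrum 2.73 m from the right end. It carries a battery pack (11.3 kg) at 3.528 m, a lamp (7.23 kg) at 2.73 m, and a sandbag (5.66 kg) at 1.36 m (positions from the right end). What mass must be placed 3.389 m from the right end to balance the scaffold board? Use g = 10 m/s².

Sum moments about the fulcrum (at 2.73 m from the right end) (the support reaction has zero arm there).
Beam weight: 27.2 × 10 = 272 N down at 2.02 m → arm 0.71 m, τ = 272 × 0.71 = 193.1 N·m clockwise.
Battery pack: 11.3 × 10 = 113 N down at 3.528 m → arm 0.798 m, τ = 113 × 0.798 = 90.17 N·m counterclockwise.
Lamp: acts at the fulcrum, moment arm 0 → no torque.
Sandbag: 5.66 × 10 = 56.6 N down at 1.36 m → arm 1.37 m, τ = 56.6 × 1.37 = 77.54 N·m clockwise.
Net moment of known loads = 180.5 N·m clockwise.
An unknown mass m at 3.389 m has arm 0.659 m; its moment is m·g·0.659 counterclockwise.
Στ = 0 ⇒ m × 10 × 0.659 = 180.5 ⇒ m = 180.5 / (10 × 0.659) = 27.4 kg.

m ≈ 27.4 kg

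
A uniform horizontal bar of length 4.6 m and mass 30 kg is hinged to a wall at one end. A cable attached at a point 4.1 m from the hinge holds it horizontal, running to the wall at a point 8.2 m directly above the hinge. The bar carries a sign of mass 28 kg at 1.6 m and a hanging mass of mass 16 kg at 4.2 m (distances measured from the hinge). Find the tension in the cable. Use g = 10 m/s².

Sum moments about the hinge (the unknown hinge reaction has zero arm there).
Beam weight: 30 × 10 = 300 N down at 2.3 m → arm 2.3 m, τ = 300 × 2.3 = 690 N·m clockwise.
Sign: 28 × 10 = 280 N down at 1.6 m → arm 1.6 m, τ = 280 × 1.6 = 448 N·m clockwise.
Hanging mass: 16 × 10 = 160 N down at 4.2 m → arm 4.2 m, τ = 160 × 4.2 = 672 N·m clockwise.
Total clockwise load moment = 1810 N·m.
The cable tension T acts at 4.1 m; only its component perpendicular to the bar, T sinθ, produces torque. sinθ = h/√(h²+d²) = 8.2/√(8.2²+4.1²) = 0.8944.
For rotational equilibrium, T × 4.1 × 0.8944 = 1810, so T = 1810 / 3.667 = 494 N.

T ≈ 494 N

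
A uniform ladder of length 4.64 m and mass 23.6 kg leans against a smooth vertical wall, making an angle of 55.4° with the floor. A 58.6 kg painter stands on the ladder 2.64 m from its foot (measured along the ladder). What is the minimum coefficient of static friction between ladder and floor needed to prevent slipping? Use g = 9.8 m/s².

μ_min ≈ 0.379

Taking torques about the foot of the ladder:
Ladder weight 23.6×9.8 = 231.3 N acts at 2.32 m along the ladder; its horizontal arm is 2.32·cos55.4° = 1.317 m → τ = 304.6 N·m clockwise.
Painter: 58.6×9.8 = 574.3 N at 2.64 m → arm 1.499 m → τ = 860.9 N·m clockwise.
Wall normal N acts horizontally at the top; its moment arm is the height L sinθ = 4.64·sin55.4° = 3.819 m, counterclockwise.
Στ = 0 ⇒ N × 3.819 = 1166 ⇒ N = 305.3 N.
ΣFx = 0 ⇒ f = N_wall = 305.3 N. ΣFy = 0 ⇒ N_floor = 805.6 N.
μ_min = f / N_floor = 305.3 / 805.6 = 0.379.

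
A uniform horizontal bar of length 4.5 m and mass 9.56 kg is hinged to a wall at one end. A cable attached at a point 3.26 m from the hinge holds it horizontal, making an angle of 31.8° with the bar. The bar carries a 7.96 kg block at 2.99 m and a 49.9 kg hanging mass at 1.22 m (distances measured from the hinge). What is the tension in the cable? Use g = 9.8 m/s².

T ≈ 606 N

About the hinge:
Beam weight: 9.56 × 9.8 = 93.69 N down at 2.25 m → arm 2.25 m, τ = 93.69 × 2.25 = 210.8 N·m clockwise.
Block: 7.96 × 9.8 = 78.01 N down at 2.99 m → arm 2.99 m, τ = 78.01 × 2.99 = 233.2 N·m clockwise.
Hanging mass: 49.9 × 9.8 = 489 N down at 1.22 m → arm 1.22 m, τ = 489 × 1.22 = 596.6 N·m clockwise.
Total clockwise load moment = 1041 N·m.
The cable tension T acts at 3.26 m; only its component perpendicular to the bar, T sinθ, produces torque. sin 31.8° = 0.527.
Στ = 0 ⇒ T × 3.26 × 0.527 = 1041 ⇒ T = 1041 / 1.718 = 606 N.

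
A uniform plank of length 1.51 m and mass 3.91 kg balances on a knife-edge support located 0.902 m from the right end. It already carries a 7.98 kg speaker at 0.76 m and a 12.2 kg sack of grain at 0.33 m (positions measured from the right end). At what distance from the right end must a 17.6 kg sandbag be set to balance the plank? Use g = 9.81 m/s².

About the knife-edge support (at 0.902 m from the right end):
Beam weight: 3.91 × 9.81 = 38.36 N down at 0.755 m → arm 0.147 m, τ = 38.36 × 0.147 = 5.639 N·m clockwise.
Speaker: 7.98 × 9.81 = 78.28 N down at 0.76 m → arm 0.142 m, τ = 78.28 × 0.142 = 11.12 N·m clockwise.
Sack of grain: 12.2 × 9.81 = 119.7 N down at 0.33 m → arm 0.572 m, τ = 119.7 × 0.572 = 68.47 N·m clockwise.
Net moment of existing loads = 85.23 N·m clockwise.
The sandbag weighs 17.6 × 9.81 = 172.7 N and must supply an equal counterclockwise moment, so its lever arm about the knife-edge support is 85.23 / 172.7 = 0.494 m.
That puts it at 0.902 + 0.494 = 1.4 m from the right end.

x ≈ 1.4 m from the right end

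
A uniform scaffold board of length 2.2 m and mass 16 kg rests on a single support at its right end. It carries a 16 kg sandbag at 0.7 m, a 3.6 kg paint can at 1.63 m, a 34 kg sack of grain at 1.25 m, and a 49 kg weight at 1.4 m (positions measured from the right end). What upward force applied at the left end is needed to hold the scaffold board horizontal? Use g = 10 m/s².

Take moments about the right end.
Beam weight: 16 × 10 = 160 N down at 1.1 m → arm 1.1 m, τ = 160 × 1.1 = 176 N·m counterclockwise.
Sandbag: 16 × 10 = 160 N down at 0.7 m → arm 0.7 m, τ = 160 × 0.7 = 112 N·m counterclockwise.
Paint can: 3.6 × 10 = 36 N down at 1.63 m → arm 1.63 m, τ = 36 × 1.63 = 58.68 N·m counterclockwise.
Sack of grain: 34 × 10 = 340 N down at 1.25 m → arm 1.25 m, τ = 340 × 1.25 = 425 N·m counterclockwise.
Weight: 49 × 10 = 490 N down at 1.4 m → arm 1.4 m, τ = 490 × 1.4 = 686 N·m counterclockwise.
Net moment of the loads = 1458 N·m counterclockwise.
The upward force F acts at the left end, arm 2.2 m, giving F × 2.2 clockwise.
Setting net torque to zero: F × 2.2 = 1458 → F = 1458 / 2.2 = 663 N.

F ≈ 663 N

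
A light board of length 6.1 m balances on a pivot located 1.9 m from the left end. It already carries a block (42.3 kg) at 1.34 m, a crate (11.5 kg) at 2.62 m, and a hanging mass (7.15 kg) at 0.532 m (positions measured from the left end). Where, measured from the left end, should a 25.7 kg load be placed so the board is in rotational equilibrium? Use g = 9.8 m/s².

Sum moments about the pivot (at 1.9 m from the left end) (the support reaction has zero arm there).
Block: 42.3 × 9.8 = 414.5 N down at 1.34 m → arm 0.56 m, τ = 414.5 × 0.56 = 232.1 N·m counterclockwise.
Crate: 11.5 × 9.8 = 112.7 N down at 2.62 m → arm 0.72 m, τ = 112.7 × 0.72 = 81.14 N·m clockwise.
Hanging mass: 7.15 × 9.8 = 70.07 N down at 0.532 m → arm 1.368 m, τ = 70.07 × 1.368 = 95.86 N·m counterclockwise.
Net moment of existing loads = 246.8 N·m counterclockwise.
The load weighs 25.7 × 9.8 = 251.9 N and must supply an equal clockwise moment, so its lever arm about the pivot is 246.8 / 251.9 = 0.98 m.
That puts it at 1.9 + 0.98 = 2.88 m from the left end.

x ≈ 2.88 m from the left end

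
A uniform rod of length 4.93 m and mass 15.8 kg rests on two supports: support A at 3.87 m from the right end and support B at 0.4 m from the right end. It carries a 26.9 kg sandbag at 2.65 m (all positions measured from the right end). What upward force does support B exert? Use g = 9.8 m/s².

R_B ≈ 155 N

Choose support A as the axis so its reaction then has zero moment arm.
Beam weight: 15.8 × 9.8 = 154.8 N down at 2.465 m → arm 1.405 m, τ = 154.8 × 1.405 = 217.5 N·m clockwise.
Sandbag: 26.9 × 9.8 = 263.6 N down at 2.65 m → arm 1.22 m, τ = 263.6 × 1.22 = 321.6 N·m clockwise.
Net load moment about support A = 539.1 N·m clockwise.
Reaction R at support B is upward at 0.4 m, arm 3.47 m → moment R × 3.47 counterclockwise.
Balancing moments: R × 3.47 = 539.1, giving R = 155 N.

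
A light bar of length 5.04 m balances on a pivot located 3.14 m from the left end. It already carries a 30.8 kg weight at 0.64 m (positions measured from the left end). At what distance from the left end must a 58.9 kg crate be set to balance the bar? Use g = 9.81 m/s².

x ≈ 4.45 m from the left end

Take moments about the pivot (at 3.14 m from the left end).
Weight: 30.8 × 9.81 = 302.1 N down at 0.64 m → arm 2.5 m, τ = 302.1 × 2.5 = 755.2 N·m counterclockwise.
Net moment of existing loads = 755.2 N·m counterclockwise.
The crate weighs 58.9 × 9.81 = 577.8 N and must supply an equal clockwise moment, so its lever arm about the pivot is 755.2 / 577.8 = 1.31 m.
That puts it at 3.14 + 1.31 = 4.45 m from the left end.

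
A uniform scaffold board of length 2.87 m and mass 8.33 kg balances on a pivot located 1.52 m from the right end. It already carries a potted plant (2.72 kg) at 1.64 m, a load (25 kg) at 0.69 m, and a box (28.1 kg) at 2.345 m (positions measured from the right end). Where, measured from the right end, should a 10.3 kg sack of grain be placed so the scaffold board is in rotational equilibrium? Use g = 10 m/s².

x ≈ 1.32 m from the right end

Choose the pivot (at 1.52 m from the right end) as the axis so the support reaction has zero arm there.
Beam weight: 8.33 × 10 = 83.3 N down at 1.435 m → arm 0.085 m, τ = 83.3 × 0.085 = 7.081 N·m clockwise.
Potted plant: 2.72 × 10 = 27.2 N down at 1.64 m → arm 0.12 m, τ = 27.2 × 0.12 = 3.264 N·m counterclockwise.
Load: 25 × 10 = 250 N down at 0.69 m → arm 0.83 m, τ = 250 × 0.83 = 207.5 N·m clockwise.
Box: 28.1 × 10 = 281 N down at 2.345 m → arm 0.825 m, τ = 281 × 0.825 = 231.8 N·m counterclockwise.
Net moment of existing loads = 20.48 N·m counterclockwise.
The sack of grain weighs 10.3 × 10 = 103 N and must supply an equal clockwise moment, so its lever arm about the pivot is 20.48 / 103 = 0.199 m.
That puts it at 1.52 − 0.199 = 1.32 m from the right end.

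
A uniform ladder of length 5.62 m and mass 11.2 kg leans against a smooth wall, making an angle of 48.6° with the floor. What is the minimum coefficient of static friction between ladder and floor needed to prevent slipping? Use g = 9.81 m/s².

About the foot of the ladder:
Ladder weight 11.2×9.81 = 109.9 N acts at 2.81 m along the ladder; its horizontal arm is 2.81·cos48.6° = 1.858 m → τ = 204.2 N·m clockwise.
Wall normal N acts horizontally at the top; its moment arm is the height L sinθ = 5.62·sin48.6° = 4.216 m, counterclockwise.
For rotational equilibrium, N × 4.216 = 204.2, so N = 48.43 N.
ΣFx = 0 ⇒ f = N_wall = 48.43 N. ΣFy = 0 ⇒ N_floor = 109.9 N.
μ_min = f / N_floor = 48.43 / 109.9 = 0.441.

μ_min ≈ 0.441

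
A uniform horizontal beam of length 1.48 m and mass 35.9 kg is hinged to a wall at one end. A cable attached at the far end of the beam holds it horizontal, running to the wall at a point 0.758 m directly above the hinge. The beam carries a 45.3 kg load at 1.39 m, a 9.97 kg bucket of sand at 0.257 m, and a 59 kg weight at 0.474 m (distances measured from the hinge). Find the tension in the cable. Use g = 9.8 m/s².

Taking torques about the hinge:
Beam weight: 35.9 × 9.8 = 351.8 N down at 0.74 m → arm 0.74 m, τ = 351.8 × 0.74 = 260.3 N·m clockwise.
Load: 45.3 × 9.8 = 443.9 N down at 1.39 m → arm 1.39 m, τ = 443.9 × 1.39 = 617 N·m clockwise.
Bucket of sand: 9.97 × 9.8 = 97.71 N down at 0.257 m → arm 0.257 m, τ = 97.71 × 0.257 = 25.11 N·m clockwise.
Weight: 59 × 9.8 = 578.2 N down at 0.474 m → arm 0.474 m, τ = 578.2 × 0.474 = 274.1 N·m clockwise.
Total clockwise load moment = 1177 N·m.
The cable tension T acts at 1.48 m; only its component perpendicular to the beam, T sinθ, produces torque. sinθ = h/√(h²+d²) = 0.758/√(0.758²+1.48²) = 0.4559.
Setting net torque to zero: T × 1.48 × 0.4559 = 1177 → T = 1177 / 0.6747 = 1740 N.

T ≈ 1740 N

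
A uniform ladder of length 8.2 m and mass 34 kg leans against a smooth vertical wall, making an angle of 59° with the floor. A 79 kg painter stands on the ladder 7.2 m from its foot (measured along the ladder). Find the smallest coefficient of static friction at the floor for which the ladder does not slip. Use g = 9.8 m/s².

Choose the foot of the ladder as the axis so the floor normal and friction both act there and drop out.
Ladder weight 34×9.8 = 333.2 N acts at 4.1 m along the ladder; its horizontal arm is 4.1·cos59° = 2.112 m → τ = 703.7 N·m clockwise.
Painter: 79×9.8 = 774.2 N at 7.2 m → arm 3.708 m → τ = 2871 N·m clockwise.
Wall normal N acts horizontally at the top; its moment arm is the height L sinθ = 8.2·sin59° = 7.029 m, counterclockwise.
Στ = 0 ⇒ N × 7.029 = 3575 ⇒ N = 508.6 N.
ΣFx = 0 ⇒ f = N_wall = 508.6 N. ΣFy = 0 ⇒ N_floor = 1107 N.
μ_min = f / N_floor = 508.6 / 1107 = 0.459.

μ_min ≈ 0.459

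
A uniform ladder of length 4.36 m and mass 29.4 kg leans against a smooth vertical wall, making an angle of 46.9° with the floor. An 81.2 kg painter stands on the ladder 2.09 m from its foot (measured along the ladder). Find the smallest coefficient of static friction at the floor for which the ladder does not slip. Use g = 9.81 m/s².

About the foot of the ladder:
Ladder weight 29.4×9.81 = 288.4 N acts at 2.18 m along the ladder; its horizontal arm is 2.18·cos46.9° = 1.49 m → τ = 429.7 N·m clockwise.
Painter: 81.2×9.81 = 796.6 N at 2.09 m → arm 1.428 m → τ = 1138 N·m clockwise.
Wall normal N acts horizontally at the top; its moment arm is the height L sinθ = 4.36·sin46.9° = 3.184 m, counterclockwise.
Balancing moments: N × 3.184 = 1568, giving N = 492.5 N.
ΣFx = 0 ⇒ f = N_wall = 492.5 N. ΣFy = 0 ⇒ N_floor = 1085 N.
μ_min = f / N_floor = 492.5 / 1085 = 0.454.

μ_min ≈ 0.454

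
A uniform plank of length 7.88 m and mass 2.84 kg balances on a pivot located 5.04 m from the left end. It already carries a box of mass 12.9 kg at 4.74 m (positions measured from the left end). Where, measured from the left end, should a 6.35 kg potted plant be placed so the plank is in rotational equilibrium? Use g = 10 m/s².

Choose the pivot (at 5.04 m from the left end) as the axis so the support reaction has zero arm there.
Beam weight: 2.84 × 10 = 28.4 N down at 3.94 m → arm 1.1 m, τ = 28.4 × 1.1 = 31.24 N·m counterclockwise.
Box: 12.9 × 10 = 129 N down at 4.74 m → arm 0.3 m, τ = 129 × 0.3 = 38.7 N·m counterclockwise.
Net moment of existing loads = 69.94 N·m counterclockwise.
The potted plant weighs 6.35 × 10 = 63.5 N and must supply an equal clockwise moment, so its lever arm about the pivot is 69.94 / 63.5 = 1.1 m.
That puts it at 5.04 + 1.1 = 6.14 m from the left end.

x ≈ 6.14 m from the left end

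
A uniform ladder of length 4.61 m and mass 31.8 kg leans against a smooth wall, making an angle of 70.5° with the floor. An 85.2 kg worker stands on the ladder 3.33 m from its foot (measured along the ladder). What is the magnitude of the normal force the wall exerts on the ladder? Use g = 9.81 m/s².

Take moments about the foot of the ladder.
Ladder weight 31.8×9.81 = 312 N acts at 2.305 m along the ladder; its horizontal arm is 2.305·cos70.5° = 0.7694 m → τ = 240.1 N·m clockwise.
Worker: 85.2×9.81 = 835.8 N at 3.33 m → arm 1.112 m → τ = 929.4 N·m clockwise.
Wall normal N acts horizontally at the top; its moment arm is the height L sinθ = 4.61·sin70.5° = 4.346 m, counterclockwise.
Balancing moments: N × 4.346 = 1170, giving N = 269 N.

N_wall ≈ 269 N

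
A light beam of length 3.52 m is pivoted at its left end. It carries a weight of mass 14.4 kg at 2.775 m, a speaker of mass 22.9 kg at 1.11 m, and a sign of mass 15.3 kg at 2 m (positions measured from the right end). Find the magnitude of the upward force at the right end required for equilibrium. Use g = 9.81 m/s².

Sum moments about the left end (the unknown pivot reaction has zero arm there).
Weight: 14.4 × 9.81 = 141.3 N down at 2.775 m → arm 0.745 m, τ = 141.3 × 0.745 = 105.3 N·m clockwise.
Speaker: 22.9 × 9.81 = 224.6 N down at 1.11 m → arm 2.41 m, τ = 224.6 × 2.41 = 541.3 N·m clockwise.
Sign: 15.3 × 9.81 = 150.1 N down at 2 m → arm 1.52 m, τ = 150.1 × 1.52 = 228.2 N·m clockwise.
Net moment of the loads = 874.8 N·m clockwise.
The upward force F acts at the right end, arm 3.52 m, giving F × 3.52 counterclockwise.
Setting net torque to zero: F × 3.52 = 874.8 → F = 874.8 / 3.52 = 249 N.

F ≈ 249 N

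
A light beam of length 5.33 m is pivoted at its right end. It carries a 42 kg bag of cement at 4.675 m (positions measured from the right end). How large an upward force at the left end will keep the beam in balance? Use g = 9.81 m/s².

F ≈ 361 N

About the right end:
Bag of cement: 42 × 9.81 = 412 N down at 4.675 m → arm 4.675 m, τ = 412 × 4.675 = 1926 N·m counterclockwise.
Net moment of the loads = 1926 N·m counterclockwise.
The upward force F acts at the left end, arm 5.33 m, giving F × 5.33 clockwise.
Setting net torque to zero: F × 5.33 = 1926 → F = 1926 / 5.33 = 361 N.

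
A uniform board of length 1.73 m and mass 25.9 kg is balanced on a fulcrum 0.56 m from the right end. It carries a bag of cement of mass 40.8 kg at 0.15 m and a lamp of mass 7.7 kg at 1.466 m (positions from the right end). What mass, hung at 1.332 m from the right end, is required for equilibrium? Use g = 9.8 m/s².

About the fulcrum (at 0.56 m from the right end):
Beam weight: 25.9 × 9.8 = 253.8 N down at 0.865 m → arm 0.305 m, τ = 253.8 × 0.305 = 77.41 N·m counterclockwise.
Bag of cement: 40.8 × 9.8 = 399.8 N down at 0.15 m → arm 0.41 m, τ = 399.8 × 0.41 = 163.9 N·m clockwise.
Lamp: 7.7 × 9.8 = 75.46 N down at 1.466 m → arm 0.906 m, τ = 75.46 × 0.906 = 68.37 N·m counterclockwise.
Net moment of known loads = 18.12 N·m clockwise.
An unknown mass m at 1.332 m has arm 0.772 m; its moment is m·g·0.772 counterclockwise.
Στ = 0 ⇒ m × 9.8 × 0.772 = 18.12 ⇒ m = 18.12 / (9.8 × 0.772) = 2.4 kg.

m ≈ 2.4 kg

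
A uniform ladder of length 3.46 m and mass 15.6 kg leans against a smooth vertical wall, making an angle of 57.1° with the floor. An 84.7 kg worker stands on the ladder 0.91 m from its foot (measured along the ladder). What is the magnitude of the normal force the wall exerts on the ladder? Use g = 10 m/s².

N_wall ≈ 195 N

Take moments about the foot of the ladder.
Ladder weight 15.6×10 = 156 N acts at 1.73 m along the ladder; its horizontal arm is 1.73·cos57.1° = 0.9397 m → τ = 146.6 N·m clockwise.
Worker: 84.7×10 = 847 N at 0.91 m → arm 0.4943 m → τ = 418.7 N·m clockwise.
Wall normal N acts horizontally at the top; its moment arm is the height L sinθ = 3.46·sin57.1° = 2.905 m, counterclockwise.
Στ = 0 ⇒ N × 2.905 = 565.3 ⇒ N = 195 N.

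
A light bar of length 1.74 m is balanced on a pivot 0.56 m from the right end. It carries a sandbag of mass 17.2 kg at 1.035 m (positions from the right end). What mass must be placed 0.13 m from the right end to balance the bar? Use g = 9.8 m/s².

Choose the pivot (at 0.56 m from the right end) as the axis so the support reaction has zero arm there.
Sandbag: 17.2 × 9.8 = 168.6 N down at 1.035 m → arm 0.475 m, τ = 168.6 × 0.475 = 80.08 N·m counterclockwise.
Net moment of known loads = 80.08 N·m counterclockwise.
An unknown mass m at 0.13 m has arm 0.43 m; its moment is m·g·0.43 clockwise.
Setting net torque to zero: m × 9.8 × 0.43 = 80.08 → m = 80.08 / (9.8 × 0.43) = 19 kg.

m ≈ 19 kg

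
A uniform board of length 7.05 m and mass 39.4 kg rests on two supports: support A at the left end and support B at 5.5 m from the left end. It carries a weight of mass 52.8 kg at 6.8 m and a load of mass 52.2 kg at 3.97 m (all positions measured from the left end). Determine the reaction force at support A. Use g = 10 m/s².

R_A ≈ 162 N

Taking torques about support B:
Beam weight: 39.4 × 10 = 394 N down at 3.525 m → arm 1.975 m, τ = 394 × 1.975 = 778.2 N·m counterclockwise.
Weight: 52.8 × 10 = 528 N down at 6.8 m → arm 1.3 m, τ = 528 × 1.3 = 686.4 N·m clockwise.
Load: 52.2 × 10 = 522 N down at 3.97 m → arm 1.53 m, τ = 522 × 1.53 = 798.7 N·m counterclockwise.
Net load moment about support B = 890.5 N·m counterclockwise.
Reaction R at support A is upward at 0 m, arm 5.5 m → moment R × 5.5 clockwise.
Setting net torque to zero: R × 5.5 = 890.5 → R = 162 N.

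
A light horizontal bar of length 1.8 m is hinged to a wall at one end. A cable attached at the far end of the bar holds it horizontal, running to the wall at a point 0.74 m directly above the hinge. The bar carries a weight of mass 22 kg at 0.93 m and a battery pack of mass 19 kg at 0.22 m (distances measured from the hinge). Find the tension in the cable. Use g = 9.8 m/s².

Sum moments about the hinge (the unknown hinge reaction has zero arm there).
Weight: 22 × 9.8 = 215.6 N down at 0.93 m → arm 0.93 m, τ = 215.6 × 0.93 = 200.5 N·m clockwise.
Battery pack: 19 × 9.8 = 186.2 N down at 0.22 m → arm 0.22 m, τ = 186.2 × 0.22 = 40.96 N·m clockwise.
Total clockwise load moment = 241.5 N·m.
The cable tension T acts at 1.8 m; only its component perpendicular to the bar, T sinθ, produces torque. sinθ = h/√(h²+d²) = 0.74/√(0.74²+1.8²) = 0.3802.
Setting net torque to zero: T × 1.8 × 0.3802 = 241.5 → T = 241.5 / 0.6844 = 353 N.

T ≈ 353 N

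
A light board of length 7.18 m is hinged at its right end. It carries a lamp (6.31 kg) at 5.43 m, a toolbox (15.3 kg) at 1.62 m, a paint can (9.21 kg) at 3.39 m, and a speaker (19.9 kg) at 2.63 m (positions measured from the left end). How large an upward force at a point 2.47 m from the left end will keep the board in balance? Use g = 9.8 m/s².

F ≈ 461 N

Choose the right end as the axis so the unknown pivot reaction has zero arm there.
Lamp: 6.31 × 9.8 = 61.84 N down at 5.43 m → arm 1.75 m, τ = 61.84 × 1.75 = 108.2 N·m counterclockwise.
Toolbox: 15.3 × 9.8 = 149.9 N down at 1.62 m → arm 5.56 m, τ = 149.9 × 5.56 = 833.4 N·m counterclockwise.
Paint can: 9.21 × 9.8 = 90.26 N down at 3.39 m → arm 3.79 m, τ = 90.26 × 3.79 = 342.1 N·m counterclockwise.
Speaker: 19.9 × 9.8 = 195 N down at 2.63 m → arm 4.55 m, τ = 195 × 4.55 = 887.2 N·m counterclockwise.
Net moment of the loads = 2171 N·m counterclockwise.
The upward force F acts at a point 2.47 m from the left end, arm 4.71 m, giving F × 4.71 clockwise.
Setting net torque to zero: F × 4.71 = 2171 → F = 2171 / 4.71 = 461 N.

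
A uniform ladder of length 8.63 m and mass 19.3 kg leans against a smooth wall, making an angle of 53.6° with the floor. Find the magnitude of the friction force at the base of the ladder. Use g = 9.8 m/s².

Take moments about the foot of the ladder.
Ladder weight 19.3×9.8 = 189.1 N acts at 4.315 m along the ladder; its horizontal arm is 4.315·cos53.6° = 2.561 m → τ = 484.3 N·m clockwise.
Wall normal N acts horizontally at the top; its moment arm is the height L sinθ = 8.63·sin53.6° = 6.946 m, counterclockwise.
Balancing moments: N × 6.946 = 484.3, giving N = 69.7 N.
ΣFx = 0: friction at the foot balances the wall's push, so f = N_wall = 69.7 N.

f ≈ 69.7 N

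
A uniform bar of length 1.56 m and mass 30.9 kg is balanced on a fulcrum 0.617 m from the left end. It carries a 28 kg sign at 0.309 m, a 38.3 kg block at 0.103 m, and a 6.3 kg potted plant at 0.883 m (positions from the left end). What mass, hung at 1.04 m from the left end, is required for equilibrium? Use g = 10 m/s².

m ≈ 51.1 kg

Taking torques about the fulcrum (at 0.617 m from the left end):
Beam weight: 30.9 × 10 = 309 N down at 0.78 m → arm 0.163 m, τ = 309 × 0.163 = 50.37 N·m clockwise.
Sign: 28 × 10 = 280 N down at 0.309 m → arm 0.308 m, τ = 280 × 0.308 = 86.24 N·m counterclockwise.
Block: 38.3 × 10 = 383 N down at 0.103 m → arm 0.514 m, τ = 383 × 0.514 = 196.9 N·m counterclockwise.
Potted plant: 6.3 × 10 = 63 N down at 0.883 m → arm 0.266 m, τ = 63 × 0.266 = 16.76 N·m clockwise.
Net moment of known loads = 216 N·m counterclockwise.
An unknown mass m at 1.04 m has arm 0.423 m; its moment is m·g·0.423 clockwise.
Setting net torque to zero: m × 10 × 0.423 = 216 → m = 216 / (10 × 0.423) = 51.1 kg.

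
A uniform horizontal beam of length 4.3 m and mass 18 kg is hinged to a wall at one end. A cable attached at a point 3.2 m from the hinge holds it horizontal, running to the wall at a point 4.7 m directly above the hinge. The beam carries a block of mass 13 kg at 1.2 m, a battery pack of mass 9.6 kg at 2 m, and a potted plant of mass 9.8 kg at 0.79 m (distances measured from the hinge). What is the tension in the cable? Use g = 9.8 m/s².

About the hinge:
Beam weight: 18 × 9.8 = 176.4 N down at 2.15 m → arm 2.15 m, τ = 176.4 × 2.15 = 379.3 N·m clockwise.
Block: 13 × 9.8 = 127.4 N down at 1.2 m → arm 1.2 m, τ = 127.4 × 1.2 = 152.9 N·m clockwise.
Battery pack: 9.6 × 9.8 = 94.08 N down at 2 m → arm 2 m, τ = 94.08 × 2 = 188.2 N·m clockwise.
Potted plant: 9.8 × 9.8 = 96.04 N down at 0.79 m → arm 0.79 m, τ = 96.04 × 0.79 = 75.87 N·m clockwise.
Total clockwise load moment = 796.3 N·m.
The cable tension T acts at 3.2 m; only its component perpendicular to the beam, T sinθ, produces torque. sinθ = h/√(h²+d²) = 4.7/√(4.7²+3.2²) = 0.8266.
Balancing moments: T × 3.2 × 0.8266 = 796.3, giving T = 796.3 / 2.645 = 301 N.

T ≈ 301 N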